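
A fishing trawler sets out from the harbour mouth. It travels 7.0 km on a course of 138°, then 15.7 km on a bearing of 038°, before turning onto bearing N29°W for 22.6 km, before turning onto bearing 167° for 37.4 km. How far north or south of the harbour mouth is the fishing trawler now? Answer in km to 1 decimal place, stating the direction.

Leg 1 (138°, 7.0 km): east 7.0 sin 138° = 4.68, north 7.0 cos 138° = -5.20
Leg 2 (038°, 15.7 km): east 15.7 sin 38° = 9.67, north 15.7 cos 38° = 12.37
Leg 3 (N29°W, 22.6 km): east 22.6 sin 331° = -10.96, north 22.6 cos 331° = 19.77
Leg 4 (167°, 37.4 km): east 37.4 sin 167° = 8.41, north 37.4 cos 167° = -36.44
Net north component: -9.51 km.

9.5 km south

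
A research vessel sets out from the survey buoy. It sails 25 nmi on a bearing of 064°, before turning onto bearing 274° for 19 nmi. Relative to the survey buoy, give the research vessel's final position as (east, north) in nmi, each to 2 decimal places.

(3.52, 12.28)

Leg 1 (064°, 25 nmi): east 25 sin 64° = 22.47, north 25 cos 64° = 10.96
Leg 2 (274°, 19 nmi): east 19 sin 274° = -18.95, north 19 cos 274° = 1.33
Summing: 3.52 nmi east, 12.28 nmi north → (3.52, 12.28).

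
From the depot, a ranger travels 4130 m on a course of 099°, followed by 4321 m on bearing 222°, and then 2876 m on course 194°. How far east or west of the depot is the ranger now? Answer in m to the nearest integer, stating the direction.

Leg 1 (099°, 4130 m): east 4130 sin 99° = 4079.15, north 4130 cos 99° = -646.07
Leg 2 (222°, 4321 m): east 4321 sin 222° = -2891.31, north 4321 cos 222° = -3211.13
Leg 3 (194°, 2876 m): east 2876 sin 194° = -695.77, north 2876 cos 194° = -2790.57
Net east component: 492.07 m.

492 m east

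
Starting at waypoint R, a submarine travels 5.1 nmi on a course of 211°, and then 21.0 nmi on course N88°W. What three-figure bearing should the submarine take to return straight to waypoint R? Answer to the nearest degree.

Leg 1 (211°, 5.1 nmi): east 5.1 sin 211° = -2.63, north 5.1 cos 211° = -4.37
Leg 2 (N88°W, 21.0 nmi): east 21.0 sin 272° = -20.99, north 21.0 cos 272° = 0.73
Net displacement: -23.61 east, -3.64 north. Direction back to start is (23.61, 3.64): bearing = atan2(23.61, 3.64) mod 360° = 81.24° ≈ 081°.

081°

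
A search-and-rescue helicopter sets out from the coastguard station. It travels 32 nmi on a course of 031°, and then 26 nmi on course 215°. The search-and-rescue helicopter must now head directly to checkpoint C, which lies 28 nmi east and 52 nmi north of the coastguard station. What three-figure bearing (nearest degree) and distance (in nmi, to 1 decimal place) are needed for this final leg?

030°, 52.9 nmi

Leg 1 (031°, 32 nmi): east 32 sin 31° = 16.48, north 32 cos 31° = 27.43
Leg 2 (215°, 26 nmi): east 26 sin 215° = -14.91, north 26 cos 215° = -21.30
Current position: (1.57, 6.13). Target: (28, 52). Remaining: Δeast = 26.43, Δnorth = 45.87.
Bearing = atan2(26.43, 45.87) mod 360° = 29.95°; distance = √((26.43)² + (45.87)²) = 52.939 nmi.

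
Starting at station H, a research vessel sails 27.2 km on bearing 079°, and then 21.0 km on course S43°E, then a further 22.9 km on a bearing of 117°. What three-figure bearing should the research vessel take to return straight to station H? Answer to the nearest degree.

Leg 1 (079°, 27.2 km): east 27.2 sin 79° = 26.70, north 27.2 cos 79° = 5.19
Leg 2 (S43°E, 21.0 km): east 21.0 sin 137° = 14.32, north 21.0 cos 137° = -15.36
Leg 3 (117°, 22.9 km): east 22.9 sin 117° = 20.40, north 22.9 cos 117° = -10.40
Net displacement: 61.43 east, -20.56 north. Direction back to start is (-61.43, 20.56): bearing = atan2(-61.43, 20.56) mod 360° = 288.51° ≈ 289°.

289°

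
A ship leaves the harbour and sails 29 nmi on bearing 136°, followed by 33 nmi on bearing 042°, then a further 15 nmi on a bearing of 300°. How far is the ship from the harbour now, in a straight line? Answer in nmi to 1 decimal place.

31.3 nmi

Leg 1 (136°, 29 nmi): east 29 sin 136° = 20.15, north 29 cos 136° = -20.86
Leg 2 (042°, 33 nmi): east 33 sin 42° = 22.08, north 33 cos 42° = 24.52
Leg 3 (300°, 15 nmi): east 15 sin 300° = -12.99, north 15 cos 300° = 7.50
Net: 29.24 east, 11.16 north. Distance = √((29.24)² + (11.16)²) = 31.295 nmi.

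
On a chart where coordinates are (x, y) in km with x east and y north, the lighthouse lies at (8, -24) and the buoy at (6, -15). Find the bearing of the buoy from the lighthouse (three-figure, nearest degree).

347°

Δeast = 6 − 8 = -2.00; Δnorth = -15 − -24 = 9.00.
Bearing = atan2(Δeast, Δnorth) mod 360° = 347.47° ≈ 347°.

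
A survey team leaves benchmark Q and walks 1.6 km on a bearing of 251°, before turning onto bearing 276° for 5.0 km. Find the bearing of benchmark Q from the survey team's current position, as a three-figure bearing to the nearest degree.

090°

Leg 1 (251°, 1.6 km): east 1.6 sin 251° = -1.51, north 1.6 cos 251° = -0.52
Leg 2 (276°, 5.0 km): east 5.0 sin 276° = -4.97, north 5.0 cos 276° = 0.52
Net displacement: -6.49 east, 0.00 north. Direction back to start is (6.49, -0.00): bearing = atan2(6.49, -0.00) mod 360° = 90.02° ≈ 090°.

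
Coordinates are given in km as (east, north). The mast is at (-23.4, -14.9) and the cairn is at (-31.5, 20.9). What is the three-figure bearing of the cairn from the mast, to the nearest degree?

Δeast = -31.5 − -23.4 = -8.10; Δnorth = 20.9 − -14.9 = 35.80.
Bearing = atan2(Δeast, Δnorth) mod 360° = 347.25° ≈ 347°.

347°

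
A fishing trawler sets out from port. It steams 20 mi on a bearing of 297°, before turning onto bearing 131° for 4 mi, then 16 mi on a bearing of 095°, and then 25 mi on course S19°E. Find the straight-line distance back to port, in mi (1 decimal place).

20.8 mi

Leg 1 (297°, 20 mi): east 20 sin 297° = -17.82, north 20 cos 297° = 9.08
Leg 2 (131°, 4 mi): east 4 sin 131° = 3.02, north 4 cos 131° = -2.62
Leg 3 (095°, 16 mi): east 16 sin 95° = 15.94, north 16 cos 95° = -1.39
Leg 4 (S19°E, 25 mi): east 25 sin 161° = 8.14, north 25 cos 161° = -23.64
Net: 9.28 east, -18.58 north. Distance = √((9.28)² + (-18.58)²) = 20.764 mi.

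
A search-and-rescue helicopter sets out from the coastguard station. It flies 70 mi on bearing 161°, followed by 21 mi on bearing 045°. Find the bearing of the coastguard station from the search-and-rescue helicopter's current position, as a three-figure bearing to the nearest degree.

Leg 1 (161°, 70 mi): east 70 sin 161° = 22.79, north 70 cos 161° = -66.19
Leg 2 (045°, 21 mi): east 21 sin 45° = 14.85, north 21 cos 45° = 14.85
Net displacement: 37.64 east, -51.34 north. Direction back to start is (-37.64, 51.34): bearing = atan2(-37.64, 51.34) mod 360° = 323.75° ≈ 324°.

324°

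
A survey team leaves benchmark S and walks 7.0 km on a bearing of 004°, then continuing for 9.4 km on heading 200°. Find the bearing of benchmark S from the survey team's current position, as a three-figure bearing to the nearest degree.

056°

Leg 1 (004°, 7.0 km): east 7.0 sin 4° = 0.49, north 7.0 cos 4° = 6.98
Leg 2 (200°, 9.4 km): east 9.4 sin 200° = -3.21, north 9.4 cos 200° = -8.83
Net displacement: -2.73 east, -1.85 north. Direction back to start is (2.73, 1.85): bearing = atan2(2.73, 1.85) mod 360° = 55.84° ≈ 056°.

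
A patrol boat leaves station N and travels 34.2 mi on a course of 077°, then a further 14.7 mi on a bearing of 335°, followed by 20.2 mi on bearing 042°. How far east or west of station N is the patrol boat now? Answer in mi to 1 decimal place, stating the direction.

Leg 1 (077°, 34.2 mi): east 34.2 sin 77° = 33.32, north 34.2 cos 77° = 7.69
Leg 2 (335°, 14.7 mi): east 14.7 sin 335° = -6.21, north 14.7 cos 335° = 13.32
Leg 3 (042°, 20.2 mi): east 20.2 sin 42° = 13.52, north 20.2 cos 42° = 15.01
Net east component: 40.63 mi.

40.6 mi east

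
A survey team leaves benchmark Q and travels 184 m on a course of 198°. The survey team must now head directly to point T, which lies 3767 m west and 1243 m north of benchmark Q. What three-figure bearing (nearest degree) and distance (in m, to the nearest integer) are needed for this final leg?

291°, 3972 m

Leg 1 (198°, 184 m): east 184 sin 198° = -56.86, north 184 cos 198° = -174.99
Current position: (-56.86, -174.99). Target: (-3767, 1243). Remaining: Δeast = -3710.14, Δnorth = 1417.99.
Bearing = atan2(-3710.14, 1417.99) mod 360° = 290.92°; distance = √((-3710.14)² + (1417.99)²) = 3971.883 m.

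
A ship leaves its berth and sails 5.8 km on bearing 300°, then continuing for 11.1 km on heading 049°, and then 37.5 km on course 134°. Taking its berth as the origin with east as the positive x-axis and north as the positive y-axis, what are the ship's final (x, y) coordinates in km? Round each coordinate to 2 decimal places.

Leg 1 (300°, 5.8 km): east 5.8 sin 300° = -5.02, north 5.8 cos 300° = 2.90
Leg 2 (049°, 11.1 km): east 11.1 sin 49° = 8.38, north 11.1 cos 49° = 7.28
Leg 3 (134°, 37.5 km): east 37.5 sin 134° = 26.98, north 37.5 cos 134° = -26.05
Summing: 30.33 km east, -15.87 km north → (30.33, -15.87).

(30.33, -15.87)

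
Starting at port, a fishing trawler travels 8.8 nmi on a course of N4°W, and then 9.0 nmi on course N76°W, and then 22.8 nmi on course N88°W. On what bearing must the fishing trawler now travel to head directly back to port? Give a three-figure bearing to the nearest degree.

110°

Leg 1 (N4°W, 8.8 nmi): east 8.8 sin 356° = -0.61, north 8.8 cos 356° = 8.78
Leg 2 (N76°W, 9.0 nmi): east 9.0 sin 284° = -8.73, north 9.0 cos 284° = 2.18
Leg 3 (N88°W, 22.8 nmi): east 22.8 sin 272° = -22.79, north 22.8 cos 272° = 0.80
Net displacement: -32.13 east, 11.75 north. Direction back to start is (32.13, -11.75): bearing = atan2(32.13, -11.75) mod 360° = 110.09° ≈ 110°.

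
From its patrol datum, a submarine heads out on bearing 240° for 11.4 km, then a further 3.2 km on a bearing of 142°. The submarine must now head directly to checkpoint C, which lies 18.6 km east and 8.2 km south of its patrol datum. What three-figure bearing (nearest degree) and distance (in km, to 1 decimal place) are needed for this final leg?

090°, 26.5 km

Leg 1 (240°, 11.4 km): east 11.4 sin 240° = -9.87, north 11.4 cos 240° = -5.70
Leg 2 (142°, 3.2 km): east 3.2 sin 142° = 1.97, north 3.2 cos 142° = -2.52
Current position: (-7.90, -8.22). Target: (18.6, -8.2). Remaining: Δeast = 26.50, Δnorth = 0.02.
Bearing = atan2(26.50, 0.02) mod 360° = 89.95°; distance = √((26.50)² + (0.02)²) = 26.503 km.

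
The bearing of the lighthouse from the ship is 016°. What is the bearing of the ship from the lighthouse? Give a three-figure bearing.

196°

Back-bearing = 016° + 180° = 196°.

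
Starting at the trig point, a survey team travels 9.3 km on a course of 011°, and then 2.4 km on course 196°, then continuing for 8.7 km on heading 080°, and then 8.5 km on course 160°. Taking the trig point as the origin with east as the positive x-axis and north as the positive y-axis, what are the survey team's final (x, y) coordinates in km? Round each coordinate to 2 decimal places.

Leg 1 (011°, 9.3 km): east 9.3 sin 11° = 1.77, north 9.3 cos 11° = 9.13
Leg 2 (196°, 2.4 km): east 2.4 sin 196° = -0.66, north 2.4 cos 196° = -2.31
Leg 3 (080°, 8.7 km): east 8.7 sin 80° = 8.57, north 8.7 cos 80° = 1.51
Leg 4 (160°, 8.5 km): east 8.5 sin 160° = 2.91, north 8.5 cos 160° = -7.99
Summing: 12.59 km east, 0.35 km north → (12.59, 0.35).

(12.59, 0.35)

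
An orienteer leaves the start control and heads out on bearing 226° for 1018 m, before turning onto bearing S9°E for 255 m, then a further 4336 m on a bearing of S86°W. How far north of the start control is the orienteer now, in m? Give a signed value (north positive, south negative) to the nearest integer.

Leg 1 (226°, 1018 m): east 1018 sin 226° = -732.29, north 1018 cos 226° = -707.16
Leg 2 (S9°E, 255 m): east 255 sin 171° = 39.89, north 255 cos 171° = -251.86
Leg 3 (S86°W, 4336 m): east 4336 sin 266° = -4325.44, north 4336 cos 266° = -302.46
Net north component: -1261.49 m.

-1261 m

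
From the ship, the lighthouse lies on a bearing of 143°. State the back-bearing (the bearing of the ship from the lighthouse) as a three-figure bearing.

323°

Back-bearing = 143° + 180° = 323°.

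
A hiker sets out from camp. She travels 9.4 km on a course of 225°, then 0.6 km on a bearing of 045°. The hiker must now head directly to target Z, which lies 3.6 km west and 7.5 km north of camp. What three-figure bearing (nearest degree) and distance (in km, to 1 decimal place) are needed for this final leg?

Leg 1 (225°, 9.4 km): east 9.4 sin 225° = -6.65, north 9.4 cos 225° = -6.65
Leg 2 (045°, 0.6 km): east 0.6 sin 45° = 0.42, north 0.6 cos 45° = 0.42
Current position: (-6.22, -6.22). Target: (-3.6, 7.5). Remaining: Δeast = 2.62, Δnorth = 13.72.
Bearing = atan2(2.62, 13.72) mod 360° = 10.82°; distance = √((2.62)² + (13.72)²) = 13.971 km.

011°, 14.0 km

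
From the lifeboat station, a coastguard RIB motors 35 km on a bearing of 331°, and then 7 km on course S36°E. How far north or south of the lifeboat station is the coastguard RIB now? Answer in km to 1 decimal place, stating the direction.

Leg 1 (331°, 35 km): east 35 sin 331° = -16.97, north 35 cos 331° = 30.61
Leg 2 (S36°E, 7 km): east 7 sin 144° = 4.11, north 7 cos 144° = -5.66
Net north component: 24.95 km.

24.9 km north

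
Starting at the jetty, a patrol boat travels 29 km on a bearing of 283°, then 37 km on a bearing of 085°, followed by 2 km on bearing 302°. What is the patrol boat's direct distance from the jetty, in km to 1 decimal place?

Leg 1 (283°, 29 km): east 29 sin 283° = -28.26, north 29 cos 283° = 6.52
Leg 2 (085°, 37 km): east 37 sin 85° = 36.86, north 37 cos 85° = 3.22
Leg 3 (302°, 2 km): east 2 sin 302° = -1.70, north 2 cos 302° = 1.06
Net: 6.91 east, 10.81 north. Distance = √((6.91)² + (10.81)²) = 12.826 km.

12.8 km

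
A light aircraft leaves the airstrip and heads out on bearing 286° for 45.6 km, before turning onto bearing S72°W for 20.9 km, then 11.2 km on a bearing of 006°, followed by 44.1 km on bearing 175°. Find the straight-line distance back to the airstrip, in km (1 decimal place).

Leg 1 (286°, 45.6 km): east 45.6 sin 286° = -43.83, north 45.6 cos 286° = 12.57
Leg 2 (S72°W, 20.9 km): east 20.9 sin 252° = -19.88, north 20.9 cos 252° = -6.46
Leg 3 (006°, 11.2 km): east 11.2 sin 6° = 1.17, north 11.2 cos 6° = 11.14
Leg 4 (175°, 44.1 km): east 44.1 sin 175° = 3.84, north 44.1 cos 175° = -43.93
Net: -58.70 east, -26.68 north. Distance = √((-58.70)² + (-26.68)²) = 64.477 km.

64.5 km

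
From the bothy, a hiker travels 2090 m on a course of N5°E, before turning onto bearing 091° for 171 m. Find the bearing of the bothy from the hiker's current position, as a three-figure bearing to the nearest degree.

Leg 1 (N5°E, 2090 m): east 2090 sin 5° = 182.16, north 2090 cos 5° = 2082.05
Leg 2 (091°, 171 m): east 171 sin 91° = 170.97, north 171 cos 91° = -2.98
Net displacement: 353.13 east, 2079.06 north. Direction back to start is (-353.13, -2079.06): bearing = atan2(-353.13, -2079.06) mod 360° = 189.64° ≈ 190°.

190°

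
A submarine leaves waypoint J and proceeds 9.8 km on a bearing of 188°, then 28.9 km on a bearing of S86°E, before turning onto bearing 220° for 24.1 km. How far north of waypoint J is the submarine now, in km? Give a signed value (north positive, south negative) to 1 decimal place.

-30.2 km

Leg 1 (188°, 9.8 km): east 9.8 sin 188° = -1.36, north 9.8 cos 188° = -9.70
Leg 2 (S86°E, 28.9 km): east 28.9 sin 94° = 28.83, north 28.9 cos 94° = -2.02
Leg 3 (220°, 24.1 km): east 24.1 sin 220° = -15.49, north 24.1 cos 220° = -18.46
Net north component: -30.18 km.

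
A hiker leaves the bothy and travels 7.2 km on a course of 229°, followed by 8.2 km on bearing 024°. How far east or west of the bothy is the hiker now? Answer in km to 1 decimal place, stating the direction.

Leg 1 (229°, 7.2 km): east 7.2 sin 229° = -5.43, north 7.2 cos 229° = -4.72
Leg 2 (024°, 8.2 km): east 8.2 sin 24° = 3.34, north 8.2 cos 24° = 7.49
Net east component: -2.10 km.

2.1 km west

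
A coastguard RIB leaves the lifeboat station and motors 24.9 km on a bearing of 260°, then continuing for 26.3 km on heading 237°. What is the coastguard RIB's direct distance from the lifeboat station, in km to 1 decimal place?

Leg 1 (260°, 24.9 km): east 24.9 sin 260° = -24.52, north 24.9 cos 260° = -4.32
Leg 2 (237°, 26.3 km): east 26.3 sin 237° = -22.06, north 26.3 cos 237° = -14.32
Net: -46.58 east, -18.65 north. Distance = √((-46.58)² + (-18.65)²) = 50.173 km.

50.2 km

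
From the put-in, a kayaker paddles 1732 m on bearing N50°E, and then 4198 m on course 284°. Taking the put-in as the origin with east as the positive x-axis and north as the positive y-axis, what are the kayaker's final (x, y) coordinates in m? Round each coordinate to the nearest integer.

(-2747, 2129)

Leg 1 (N50°E, 1732 m): east 1732 sin 50° = 1326.79, north 1732 cos 50° = 1113.31
Leg 2 (284°, 4198 m): east 4198 sin 284° = -4073.30, north 4198 cos 284° = 1015.59
Summing: -2746.51 m east, 2128.90 m north → (-2747, 2129).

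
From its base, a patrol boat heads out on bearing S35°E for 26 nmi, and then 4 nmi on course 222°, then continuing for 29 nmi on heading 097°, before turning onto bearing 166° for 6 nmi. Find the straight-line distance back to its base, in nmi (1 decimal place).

54.2 nmi

Leg 1 (S35°E, 26 nmi): east 26 sin 145° = 14.91, north 26 cos 145° = -21.30
Leg 2 (222°, 4 nmi): east 4 sin 222° = -2.68, north 4 cos 222° = -2.97
Leg 3 (097°, 29 nmi): east 29 sin 97° = 28.78, north 29 cos 97° = -3.53
Leg 4 (166°, 6 nmi): east 6 sin 166° = 1.45, north 6 cos 166° = -5.82
Net: 42.47 east, -33.63 north. Distance = √((42.47)² + (-33.63)²) = 54.172 nmi.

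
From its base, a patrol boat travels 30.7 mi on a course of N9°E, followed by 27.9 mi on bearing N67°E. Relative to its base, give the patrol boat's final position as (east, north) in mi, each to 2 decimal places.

Leg 1 (N9°E, 30.7 mi): east 30.7 sin 9° = 4.80, north 30.7 cos 9° = 30.32
Leg 2 (N67°E, 27.9 mi): east 27.9 sin 67° = 25.68, north 27.9 cos 67° = 10.90
Summing: 30.48 mi east, 41.22 mi north → (30.48, 41.22).

(30.48, 41.22)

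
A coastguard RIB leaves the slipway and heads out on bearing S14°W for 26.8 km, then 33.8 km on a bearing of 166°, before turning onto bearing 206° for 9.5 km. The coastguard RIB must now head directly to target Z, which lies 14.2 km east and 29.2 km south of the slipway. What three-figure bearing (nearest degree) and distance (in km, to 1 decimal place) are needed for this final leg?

024°, 41.6 km

Leg 1 (S14°W, 26.8 km): east 26.8 sin 194° = -6.48, north 26.8 cos 194° = -26.00
Leg 2 (166°, 33.8 km): east 33.8 sin 166° = 8.18, north 33.8 cos 166° = -32.80
Leg 3 (206°, 9.5 km): east 9.5 sin 206° = -4.16, north 9.5 cos 206° = -8.54
Current position: (-2.47, -67.34). Target: (14.2, -29.2). Remaining: Δeast = 16.67, Δnorth = 38.14.
Bearing = atan2(16.67, 38.14) mod 360° = 23.61°; distance = √((16.67)² + (38.14)²) = 41.623 km.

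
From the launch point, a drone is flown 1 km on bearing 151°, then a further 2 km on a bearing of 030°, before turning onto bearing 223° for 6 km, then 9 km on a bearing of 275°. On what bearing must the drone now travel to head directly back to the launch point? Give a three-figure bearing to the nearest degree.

077°

Leg 1 (151°, 1 km): east 1 sin 151° = 0.48, north 1 cos 151° = -0.87
Leg 2 (030°, 2 km): east 2 sin 30° = 1.00, north 2 cos 30° = 1.73
Leg 3 (223°, 6 km): east 6 sin 223° = -4.09, north 6 cos 223° = -4.39
Leg 4 (275°, 9 km): east 9 sin 275° = -8.97, north 9 cos 275° = 0.78
Net displacement: -11.57 east, -2.75 north. Direction back to start is (11.57, 2.75): bearing = atan2(11.57, 2.75) mod 360° = 76.65° ≈ 077°.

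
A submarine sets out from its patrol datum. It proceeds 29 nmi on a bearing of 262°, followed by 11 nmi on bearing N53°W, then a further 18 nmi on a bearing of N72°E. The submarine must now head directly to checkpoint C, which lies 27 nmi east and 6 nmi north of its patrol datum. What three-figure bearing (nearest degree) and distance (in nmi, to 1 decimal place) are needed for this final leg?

093°, 47.4 nmi

Leg 1 (262°, 29 nmi): east 29 sin 262° = -28.72, north 29 cos 262° = -4.04
Leg 2 (N53°W, 11 nmi): east 11 sin 307° = -8.78, north 11 cos 307° = 6.62
Leg 3 (N72°E, 18 nmi): east 18 sin 72° = 17.12, north 18 cos 72° = 5.56
Current position: (-20.38, 8.15). Target: (27, 6). Remaining: Δeast = 47.38, Δnorth = -2.15.
Bearing = atan2(47.38, -2.15) mod 360° = 92.59°; distance = √((47.38)² + (-2.15)²) = 47.432 nmi.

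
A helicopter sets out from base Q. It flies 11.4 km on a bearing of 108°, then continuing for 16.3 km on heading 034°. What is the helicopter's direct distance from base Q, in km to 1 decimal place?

22.3 km

Leg 1 (108°, 11.4 km): east 11.4 sin 108° = 10.84, north 11.4 cos 108° = -3.52
Leg 2 (034°, 16.3 km): east 16.3 sin 34° = 9.11, north 16.3 cos 34° = 13.51
Net: 19.96 east, 9.99 north. Distance = √((19.96)² + (9.99)²) = 22.318 km.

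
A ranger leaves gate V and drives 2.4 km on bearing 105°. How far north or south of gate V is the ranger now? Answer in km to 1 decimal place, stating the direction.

Leg 1 (105°, 2.4 km): east 2.4 sin 105° = 2.32, north 2.4 cos 105° = -0.62
Net north component: -0.62 km.

0.6 km south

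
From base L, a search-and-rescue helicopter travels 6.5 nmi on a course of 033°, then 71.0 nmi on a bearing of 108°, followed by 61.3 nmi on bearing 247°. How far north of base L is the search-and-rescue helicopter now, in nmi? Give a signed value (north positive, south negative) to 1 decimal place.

-40.4 nmi

Leg 1 (033°, 6.5 nmi): east 6.5 sin 33° = 3.54, north 6.5 cos 33° = 5.45
Leg 2 (108°, 71.0 nmi): east 71.0 sin 108° = 67.53, north 71.0 cos 108° = -21.94
Leg 3 (247°, 61.3 nmi): east 61.3 sin 247° = -56.43, north 61.3 cos 247° = -23.95
Net north component: -40.44 nmi.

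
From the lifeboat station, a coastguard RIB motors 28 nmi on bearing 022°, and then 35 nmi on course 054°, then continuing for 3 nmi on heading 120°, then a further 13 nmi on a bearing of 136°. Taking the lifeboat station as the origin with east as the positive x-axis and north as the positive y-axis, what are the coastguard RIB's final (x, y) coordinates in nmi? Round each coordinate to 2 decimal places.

(50.43, 35.68)

Leg 1 (022°, 28 nmi): east 28 sin 22° = 10.49, north 28 cos 22° = 25.96
Leg 2 (054°, 35 nmi): east 35 sin 54° = 28.32, north 35 cos 54° = 20.57
Leg 3 (120°, 3 nmi): east 3 sin 120° = 2.60, north 3 cos 120° = -1.50
Leg 4 (136°, 13 nmi): east 13 sin 136° = 9.03, north 13 cos 136° = -9.35
Summing: 50.43 nmi east, 35.68 nmi north → (50.43, 35.68).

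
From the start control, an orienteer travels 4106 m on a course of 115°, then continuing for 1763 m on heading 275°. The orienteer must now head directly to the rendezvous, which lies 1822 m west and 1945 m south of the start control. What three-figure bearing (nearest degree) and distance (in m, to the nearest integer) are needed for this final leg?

Leg 1 (115°, 4106 m): east 4106 sin 115° = 3721.30, north 4106 cos 115° = -1735.27
Leg 2 (275°, 1763 m): east 1763 sin 275° = -1756.29, north 1763 cos 275° = 153.66
Current position: (1965.01, -1581.62). Target: (-1822, -1945). Remaining: Δeast = -3787.01, Δnorth = -363.38.
Bearing = atan2(-3787.01, -363.38) mod 360° = 264.52°; distance = √((-3787.01)² + (-363.38)²) = 3804.403 m.

265°, 3804 m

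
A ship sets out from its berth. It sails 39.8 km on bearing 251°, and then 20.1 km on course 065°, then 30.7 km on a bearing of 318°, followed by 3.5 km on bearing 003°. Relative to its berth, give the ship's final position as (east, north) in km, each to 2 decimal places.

Leg 1 (251°, 39.8 km): east 39.8 sin 251° = -37.63, north 39.8 cos 251° = -12.96
Leg 2 (065°, 20.1 km): east 20.1 sin 65° = 18.22, north 20.1 cos 65° = 8.49
Leg 3 (318°, 30.7 km): east 30.7 sin 318° = -20.54, north 30.7 cos 318° = 22.81
Leg 4 (003°, 3.5 km): east 3.5 sin 3° = 0.18, north 3.5 cos 3° = 3.50
Summing: -39.77 km east, 21.85 km north → (-39.77, 21.85).

(-39.77, 21.85)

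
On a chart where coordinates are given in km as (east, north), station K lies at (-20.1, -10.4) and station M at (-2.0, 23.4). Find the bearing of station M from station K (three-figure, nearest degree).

Δeast = -2.0 − -20.1 = 18.10; Δnorth = 23.4 − -10.4 = 33.80.
Bearing = atan2(Δeast, Δnorth) mod 360° = 28.17° ≈ 028°.

028°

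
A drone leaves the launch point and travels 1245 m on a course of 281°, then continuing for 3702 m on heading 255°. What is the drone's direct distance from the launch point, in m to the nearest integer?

4852 m

Leg 1 (281°, 1245 m): east 1245 sin 281° = -1222.13, north 1245 cos 281° = 237.56
Leg 2 (255°, 3702 m): east 3702 sin 255° = -3575.86, north 3702 cos 255° = -958.15
Net: -4797.98 east, -720.59 north. Distance = √((-4797.98)² + (-720.59)²) = 4851.793 m.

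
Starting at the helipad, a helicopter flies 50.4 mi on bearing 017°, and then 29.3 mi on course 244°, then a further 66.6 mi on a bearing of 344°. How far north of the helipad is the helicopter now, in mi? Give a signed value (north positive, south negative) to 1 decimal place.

Leg 1 (017°, 50.4 mi): east 50.4 sin 17° = 14.74, north 50.4 cos 17° = 48.20
Leg 2 (244°, 29.3 mi): east 29.3 sin 244° = -26.33, north 29.3 cos 244° = -12.84
Leg 3 (344°, 66.6 mi): east 66.6 sin 344° = -18.36, north 66.6 cos 344° = 64.02
Net north component: 99.37 mi.

99.4 mi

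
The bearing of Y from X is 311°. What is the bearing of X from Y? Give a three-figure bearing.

Back-bearing = 311° − 180° = 131°.

131°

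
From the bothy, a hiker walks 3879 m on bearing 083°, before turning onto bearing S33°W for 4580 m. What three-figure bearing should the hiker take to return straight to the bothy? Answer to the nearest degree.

338°

Leg 1 (083°, 3879 m): east 3879 sin 83° = 3850.09, north 3879 cos 83° = 472.73
Leg 2 (S33°W, 4580 m): east 4580 sin 213° = -2494.45, north 4580 cos 213° = -3841.11
Net displacement: 1355.64 east, -3368.38 north. Direction back to start is (-1355.64, 3368.38): bearing = atan2(-1355.64, 3368.38) mod 360° = 338.08° ≈ 338°.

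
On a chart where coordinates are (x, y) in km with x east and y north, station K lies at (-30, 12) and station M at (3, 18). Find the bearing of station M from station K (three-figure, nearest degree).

080°

Δeast = 3 − -30 = 33.00; Δnorth = 18 − 12 = 6.00.
Bearing = atan2(Δeast, Δnorth) mod 360° = 79.70° ≈ 080°.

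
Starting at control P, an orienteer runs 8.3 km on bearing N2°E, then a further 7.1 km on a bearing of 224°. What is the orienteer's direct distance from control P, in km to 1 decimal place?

Leg 1 (N2°E, 8.3 km): east 8.3 sin 2° = 0.29, north 8.3 cos 2° = 8.29
Leg 2 (224°, 7.1 km): east 7.1 sin 224° = -4.93, north 7.1 cos 224° = -5.11
Net: -4.64 east, 3.19 north. Distance = √((-4.64)² + (3.19)²) = 5.631 km.

5.6 km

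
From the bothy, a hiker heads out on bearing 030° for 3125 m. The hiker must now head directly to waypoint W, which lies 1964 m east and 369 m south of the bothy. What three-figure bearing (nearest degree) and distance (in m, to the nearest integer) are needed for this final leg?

Leg 1 (030°, 3125 m): east 3125 sin 30° = 1562.50, north 3125 cos 30° = 2706.33
Current position: (1562.50, 2706.33). Target: (1964, -369). Remaining: Δeast = 401.50, Δnorth = -3075.33.
Bearing = atan2(401.50, -3075.33) mod 360° = 172.56°; distance = √((401.50)² + (-3075.33)²) = 3101.428 m.

173°, 3101 m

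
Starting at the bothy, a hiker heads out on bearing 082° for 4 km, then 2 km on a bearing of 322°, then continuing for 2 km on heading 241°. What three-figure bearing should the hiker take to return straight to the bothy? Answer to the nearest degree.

220°

Leg 1 (082°, 4 km): east 4 sin 82° = 3.96, north 4 cos 82° = 0.56
Leg 2 (322°, 2 km): east 2 sin 322° = -1.23, north 2 cos 322° = 1.58
Leg 3 (241°, 2 km): east 2 sin 241° = -1.75, north 2 cos 241° = -0.97
Net displacement: 0.98 east, 1.16 north. Direction back to start is (-0.98, -1.16): bearing = atan2(-0.98, -1.16) mod 360° = 220.13° ≈ 220°.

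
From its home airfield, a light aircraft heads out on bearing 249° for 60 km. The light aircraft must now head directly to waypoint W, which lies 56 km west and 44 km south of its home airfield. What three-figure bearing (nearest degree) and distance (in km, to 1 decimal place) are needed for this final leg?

Leg 1 (249°, 60 km): east 60 sin 249° = -56.01, north 60 cos 249° = -21.50
Current position: (-56.01, -21.50). Target: (-56, -44). Remaining: Δeast = 0.01, Δnorth = -22.50.
Bearing = atan2(0.01, -22.50) mod 360° = 179.96°; distance = √((0.01)² + (-22.50)²) = 22.498 km.

180°, 22.5 km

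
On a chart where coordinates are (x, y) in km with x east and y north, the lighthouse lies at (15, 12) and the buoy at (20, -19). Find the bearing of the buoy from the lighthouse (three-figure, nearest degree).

171°

Δeast = 20 − 15 = 5.00; Δnorth = -19 − 12 = -31.00.
Bearing = atan2(Δeast, Δnorth) mod 360° = 170.84° ≈ 171°.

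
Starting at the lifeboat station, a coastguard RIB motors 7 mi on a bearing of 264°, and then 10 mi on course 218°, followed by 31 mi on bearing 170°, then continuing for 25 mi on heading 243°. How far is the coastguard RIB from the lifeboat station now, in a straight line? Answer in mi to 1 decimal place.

58.7 mi

Leg 1 (264°, 7 mi): east 7 sin 264° = -6.96, north 7 cos 264° = -0.73
Leg 2 (218°, 10 mi): east 10 sin 218° = -6.16, north 10 cos 218° = -7.88
Leg 3 (170°, 31 mi): east 31 sin 170° = 5.38, north 31 cos 170° = -30.53
Leg 4 (243°, 25 mi): east 25 sin 243° = -22.28, north 25 cos 243° = -11.35
Net: -30.01 east, -50.49 north. Distance = √((-30.01)² + (-50.49)²) = 58.736 mi.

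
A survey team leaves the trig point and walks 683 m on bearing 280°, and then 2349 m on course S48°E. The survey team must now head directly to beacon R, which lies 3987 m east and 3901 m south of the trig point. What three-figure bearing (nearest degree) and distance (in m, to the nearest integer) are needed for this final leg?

130°, 3806 m

Leg 1 (280°, 683 m): east 683 sin 280° = -672.62, north 683 cos 280° = 118.60
Leg 2 (S48°E, 2349 m): east 2349 sin 132° = 1745.65, north 2349 cos 132° = -1571.79
Current position: (1073.02, -1453.19). Target: (3987, -3901). Remaining: Δeast = 2913.98, Δnorth = -2447.81.
Bearing = atan2(2913.98, -2447.81) mod 360° = 130.03°; distance = √((2913.98)² + (-2447.81)²) = 3805.661 m.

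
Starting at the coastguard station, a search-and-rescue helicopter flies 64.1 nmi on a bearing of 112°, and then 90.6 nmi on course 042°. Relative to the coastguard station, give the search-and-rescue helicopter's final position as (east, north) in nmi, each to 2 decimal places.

(120.06, 43.32)

Leg 1 (112°, 64.1 nmi): east 64.1 sin 112° = 59.43, north 64.1 cos 112° = -24.01
Leg 2 (042°, 90.6 nmi): east 90.6 sin 42° = 60.62, north 90.6 cos 42° = 67.33
Summing: 120.06 nmi east, 43.32 nmi north → (120.06, 43.32).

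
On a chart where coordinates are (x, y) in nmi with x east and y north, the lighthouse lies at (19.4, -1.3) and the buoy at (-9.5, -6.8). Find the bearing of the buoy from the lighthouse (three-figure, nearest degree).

259°

Δeast = -9.5 − 19.4 = -28.90; Δnorth = -6.8 − -1.3 = -5.50.
Bearing = atan2(Δeast, Δnorth) mod 360° = 259.22° ≈ 259°.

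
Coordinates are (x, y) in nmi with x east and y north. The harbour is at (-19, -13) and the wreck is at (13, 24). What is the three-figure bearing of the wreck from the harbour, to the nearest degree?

041°

Δeast = 13 − -19 = 32.00; Δnorth = 24 − -13 = 37.00.
Bearing = atan2(Δeast, Δnorth) mod 360° = 40.86° ≈ 041°.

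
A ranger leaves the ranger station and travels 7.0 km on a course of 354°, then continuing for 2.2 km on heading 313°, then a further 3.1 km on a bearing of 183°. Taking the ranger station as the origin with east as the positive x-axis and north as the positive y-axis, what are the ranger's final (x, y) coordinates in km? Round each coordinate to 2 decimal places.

Leg 1 (354°, 7.0 km): east 7.0 sin 354° = -0.73, north 7.0 cos 354° = 6.96
Leg 2 (313°, 2.2 km): east 2.2 sin 313° = -1.61, north 2.2 cos 313° = 1.50
Leg 3 (183°, 3.1 km): east 3.1 sin 183° = -0.16, north 3.1 cos 183° = -3.10
Summing: -2.50 km east, 5.37 km north → (-2.50, 5.37).

(-2.50, 5.37)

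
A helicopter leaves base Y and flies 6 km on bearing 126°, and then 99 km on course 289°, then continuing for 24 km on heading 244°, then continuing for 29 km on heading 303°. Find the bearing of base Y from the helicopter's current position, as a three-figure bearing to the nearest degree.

104°

Leg 1 (126°, 6 km): east 6 sin 126° = 4.85, north 6 cos 126° = -3.53
Leg 2 (289°, 99 km): east 99 sin 289° = -93.61, north 99 cos 289° = 32.23
Leg 3 (244°, 24 km): east 24 sin 244° = -21.57, north 24 cos 244° = -10.52
Leg 4 (303°, 29 km): east 29 sin 303° = -24.32, north 29 cos 303° = 15.79
Net displacement: -134.64 east, 33.98 north. Direction back to start is (134.64, -33.98): bearing = atan2(134.64, -33.98) mod 360° = 104.16° ≈ 104°.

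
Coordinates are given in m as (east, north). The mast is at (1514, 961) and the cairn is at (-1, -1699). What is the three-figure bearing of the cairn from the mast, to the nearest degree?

Δeast = -1 − 1514 = -1515.00; Δnorth = -1699 − 961 = -2660.00.
Bearing = atan2(Δeast, Δnorth) mod 360° = 209.66° ≈ 210°.

210°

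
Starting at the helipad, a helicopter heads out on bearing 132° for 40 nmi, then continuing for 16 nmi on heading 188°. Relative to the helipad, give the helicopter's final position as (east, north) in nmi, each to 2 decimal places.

Leg 1 (132°, 40 nmi): east 40 sin 132° = 29.73, north 40 cos 132° = -26.77
Leg 2 (188°, 16 nmi): east 16 sin 188° = -2.23, north 16 cos 188° = -15.84
Summing: 27.50 nmi east, -42.61 nmi north → (27.50, -42.61).

(27.50, -42.61)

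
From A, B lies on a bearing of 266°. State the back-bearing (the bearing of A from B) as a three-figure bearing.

Back-bearing = 266° − 180° = 086°.

086°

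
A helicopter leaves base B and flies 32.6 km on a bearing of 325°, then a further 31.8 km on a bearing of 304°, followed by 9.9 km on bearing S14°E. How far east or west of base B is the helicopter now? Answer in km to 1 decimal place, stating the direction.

42.7 km west

Leg 1 (325°, 32.6 km): east 32.6 sin 325° = -18.70, north 32.6 cos 325° = 26.70
Leg 2 (304°, 31.8 km): east 31.8 sin 304° = -26.36, north 31.8 cos 304° = 17.78
Leg 3 (S14°E, 9.9 km): east 9.9 sin 166° = 2.40, north 9.9 cos 166° = -9.61
Net east component: -42.67 km.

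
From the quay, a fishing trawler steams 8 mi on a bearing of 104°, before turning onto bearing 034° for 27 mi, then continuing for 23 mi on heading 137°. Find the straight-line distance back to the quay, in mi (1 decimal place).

38.7 mi

Leg 1 (104°, 8 mi): east 8 sin 104° = 7.76, north 8 cos 104° = -1.94
Leg 2 (034°, 27 mi): east 27 sin 34° = 15.10, north 27 cos 34° = 22.38
Leg 3 (137°, 23 mi): east 23 sin 137° = 15.69, north 23 cos 137° = -16.82
Net: 38.55 east, 3.63 north. Distance = √((38.55)² + (3.63)²) = 38.717 mi.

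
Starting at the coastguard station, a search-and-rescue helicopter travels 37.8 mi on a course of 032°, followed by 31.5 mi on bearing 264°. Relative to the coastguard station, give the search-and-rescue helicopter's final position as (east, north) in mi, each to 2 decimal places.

(-11.30, 28.76)

Leg 1 (032°, 37.8 mi): east 37.8 sin 32° = 20.03, north 37.8 cos 32° = 32.06
Leg 2 (264°, 31.5 mi): east 31.5 sin 264° = -31.33, north 31.5 cos 264° = -3.29
Summing: -11.30 mi east, 28.76 mi north → (-11.30, 28.76).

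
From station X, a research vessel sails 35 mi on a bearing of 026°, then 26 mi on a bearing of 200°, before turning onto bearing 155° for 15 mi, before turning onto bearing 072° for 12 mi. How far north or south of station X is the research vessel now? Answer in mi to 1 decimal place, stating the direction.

2.9 mi south

Leg 1 (026°, 35 mi): east 35 sin 26° = 15.34, north 35 cos 26° = 31.46
Leg 2 (200°, 26 mi): east 26 sin 200° = -8.89, north 26 cos 200° = -24.43
Leg 3 (155°, 15 mi): east 15 sin 155° = 6.34, north 15 cos 155° = -13.59
Leg 4 (072°, 12 mi): east 12 sin 72° = 11.41, north 12 cos 72° = 3.71
Net north component: -2.86 mi.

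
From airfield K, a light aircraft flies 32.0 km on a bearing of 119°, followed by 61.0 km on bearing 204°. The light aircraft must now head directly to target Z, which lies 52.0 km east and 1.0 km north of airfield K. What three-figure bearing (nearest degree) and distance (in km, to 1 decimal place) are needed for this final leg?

034°, 87.2 km

Leg 1 (119°, 32.0 km): east 32.0 sin 119° = 27.99, north 32.0 cos 119° = -15.51
Leg 2 (204°, 61.0 km): east 61.0 sin 204° = -24.81, north 61.0 cos 204° = -55.73
Current position: (3.18, -71.24). Target: (52.0, 1.0). Remaining: Δeast = 48.82, Δnorth = 72.24.
Bearing = atan2(48.82, 72.24) mod 360° = 34.05°; distance = √((48.82)² + (72.24)²) = 87.191 km.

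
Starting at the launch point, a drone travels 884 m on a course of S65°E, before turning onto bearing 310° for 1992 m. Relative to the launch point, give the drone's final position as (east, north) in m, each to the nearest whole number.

(-725, 907)

Leg 1 (S65°E, 884 m): east 884 sin 115° = 801.18, north 884 cos 115° = -373.59
Leg 2 (310°, 1992 m): east 1992 sin 310° = -1525.96, north 1992 cos 310° = 1280.43
Summing: -724.78 m east, 906.84 m north → (-725, 907).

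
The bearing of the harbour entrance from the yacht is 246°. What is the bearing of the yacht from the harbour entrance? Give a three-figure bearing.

066°

Back-bearing = 246° − 180° = 066°.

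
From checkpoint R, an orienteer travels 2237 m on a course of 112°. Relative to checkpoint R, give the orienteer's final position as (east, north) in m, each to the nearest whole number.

(2074, -838)

Leg 1 (112°, 2237 m): east 2237 sin 112° = 2074.11, north 2237 cos 112° = -837.99
Summing: 2074.11 m east, -837.99 m north → (2074, -838).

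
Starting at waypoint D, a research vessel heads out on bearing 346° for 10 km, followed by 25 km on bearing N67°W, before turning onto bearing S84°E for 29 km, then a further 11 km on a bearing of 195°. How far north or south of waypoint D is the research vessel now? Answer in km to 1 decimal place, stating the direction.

Leg 1 (346°, 10 km): east 10 sin 346° = -2.42, north 10 cos 346° = 9.70
Leg 2 (N67°W, 25 km): east 25 sin 293° = -23.01, north 25 cos 293° = 9.77
Leg 3 (S84°E, 29 km): east 29 sin 96° = 28.84, north 29 cos 96° = -3.03
Leg 4 (195°, 11 km): east 11 sin 195° = -2.85, north 11 cos 195° = -10.63
Net north component: 5.81 km.

5.8 km north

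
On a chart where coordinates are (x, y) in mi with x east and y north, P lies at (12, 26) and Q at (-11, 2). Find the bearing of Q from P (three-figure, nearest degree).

224°

Δeast = -11 − 12 = -23.00; Δnorth = 2 − 26 = -24.00.
Bearing = atan2(Δeast, Δnorth) mod 360° = 223.78° ≈ 224°.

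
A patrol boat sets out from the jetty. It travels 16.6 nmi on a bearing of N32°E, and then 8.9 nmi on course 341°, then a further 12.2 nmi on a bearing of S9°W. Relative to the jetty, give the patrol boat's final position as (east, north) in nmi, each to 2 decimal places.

Leg 1 (N32°E, 16.6 nmi): east 16.6 sin 32° = 8.80, north 16.6 cos 32° = 14.08
Leg 2 (341°, 8.9 nmi): east 8.9 sin 341° = -2.90, north 8.9 cos 341° = 8.42
Leg 3 (S9°W, 12.2 nmi): east 12.2 sin 189° = -1.91, north 12.2 cos 189° = -12.05
Summing: 3.99 nmi east, 10.44 nmi north → (3.99, 10.44).

(3.99, 10.44)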